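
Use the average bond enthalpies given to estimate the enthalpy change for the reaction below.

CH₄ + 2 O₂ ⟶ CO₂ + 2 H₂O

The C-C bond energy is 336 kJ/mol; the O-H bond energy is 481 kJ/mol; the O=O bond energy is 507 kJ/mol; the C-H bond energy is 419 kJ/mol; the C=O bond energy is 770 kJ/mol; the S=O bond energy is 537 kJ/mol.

ΔH ≈ −774 kJ

Bonds broken (reactants):
  C-H: 4 × 419 = 1676
  O=O: 2 × 507 = 1014
  Σ(broken) = 2690 kJ
Bonds formed (products):
  C=O: 2 × 770 = 1540
  O-H: 4 × 481 = 1924
  Σ(formed) = 3464 kJ
ΔH = Σ(broken) − Σ(formed) = 2690 − 3464 = −774 kJ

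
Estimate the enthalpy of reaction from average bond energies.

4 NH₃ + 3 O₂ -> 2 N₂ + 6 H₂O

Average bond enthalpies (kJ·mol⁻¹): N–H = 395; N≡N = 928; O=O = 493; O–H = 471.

Bonds broken (reactants):
  N–H: 12 × 395 = 4740
  O=O: 3 × 493 = 1479
  Σ(broken) = 6219 kJ
Bonds formed (products):
  N≡N: 2 × 928 = 1856
  O–H: 12 × 471 = 5652
  Σ(formed) = 7508 kJ
ΔH = Σ(broken) − Σ(formed) = 6219 − 7508 = −1289 kJ

ΔH ≈ −1289 kJ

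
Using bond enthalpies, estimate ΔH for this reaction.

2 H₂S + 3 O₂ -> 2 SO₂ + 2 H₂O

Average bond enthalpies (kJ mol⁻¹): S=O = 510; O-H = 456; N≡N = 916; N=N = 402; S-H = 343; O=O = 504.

ΔH ≈ −980 kJ

Bonds broken (reactants):
  O=O: 3 × 504 = 1512
  S-H: 4 × 343 = 1372
  Σ(broken) = 2884 kJ
Bonds formed (products):
  O-H: 4 × 456 = 1824
  S=O: 4 × 510 = 2040
  Σ(formed) = 3864 kJ
ΔH = Σ(broken) − Σ(formed) = 2884 − 3864 = −980 kJ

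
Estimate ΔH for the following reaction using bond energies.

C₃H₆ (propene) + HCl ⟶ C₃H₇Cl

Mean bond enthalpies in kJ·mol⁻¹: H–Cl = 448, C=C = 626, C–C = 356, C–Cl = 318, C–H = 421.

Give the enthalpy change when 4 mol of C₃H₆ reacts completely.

ΔH = −84 kJ

Bonds broken (reactants):
  C–C: 1 × 356 = 356
  C–H: 6 × 421 = 2526
  C=C: 1 × 626 = 626
  H–Cl: 1 × 448 = 448
  Σ(broken) = 3956 kJ
Bonds formed (products):
  C–C: 2 × 356 = 712
  C–Cl: 1 × 318 = 318
  C–H: 7 × 421 = 2947
  Σ(formed) = 3977 kJ
ΔH = Σ(broken) − Σ(formed) = 3956 − 3977 = −21 kJ
For 4× the reaction as written: 4 × (−21) = −84 kJ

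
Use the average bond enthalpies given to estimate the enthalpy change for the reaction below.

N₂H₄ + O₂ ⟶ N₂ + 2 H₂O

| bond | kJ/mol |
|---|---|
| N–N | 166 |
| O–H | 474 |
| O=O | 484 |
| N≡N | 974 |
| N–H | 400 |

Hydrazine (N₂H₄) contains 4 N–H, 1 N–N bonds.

ΔH ≈ −620 kJ

Bonds broken (reactants):
  N–H: 4 × 400 = 1600
  N–N: 1 × 166 = 166
  O=O: 1 × 484 = 484
  Σ(broken) = 2250 kJ
Bonds formed (products):
  N≡N: 1 × 974 = 974
  O–H: 4 × 474 = 1896
  Σ(formed) = 2870 kJ
ΔH = Σ(broken) − Σ(formed) = 2250 − 2870 = −620 kJ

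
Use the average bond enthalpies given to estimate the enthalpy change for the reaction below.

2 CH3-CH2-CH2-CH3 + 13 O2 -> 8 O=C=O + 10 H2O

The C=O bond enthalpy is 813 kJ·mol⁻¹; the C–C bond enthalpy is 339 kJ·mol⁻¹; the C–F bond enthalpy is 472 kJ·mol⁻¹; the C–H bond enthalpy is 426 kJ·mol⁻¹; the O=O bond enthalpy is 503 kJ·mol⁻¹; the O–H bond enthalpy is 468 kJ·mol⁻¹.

ΔH ≈ −5275 kJ

Bonds broken (reactants):
  C–C: 6 × 339 = 2034
  C–H: 20 × 426 = 8520
  O=O: 13 × 503 = 6539
  Σ(broken) = 17093 kJ
Bonds formed (products):
  C=O: 16 × 813 = 13008
  O–H: 20 × 468 = 9360
  Σ(formed) = 22368 kJ
ΔH = Σ(broken) − Σ(formed) = 17093 − 22368 = −5275 kJ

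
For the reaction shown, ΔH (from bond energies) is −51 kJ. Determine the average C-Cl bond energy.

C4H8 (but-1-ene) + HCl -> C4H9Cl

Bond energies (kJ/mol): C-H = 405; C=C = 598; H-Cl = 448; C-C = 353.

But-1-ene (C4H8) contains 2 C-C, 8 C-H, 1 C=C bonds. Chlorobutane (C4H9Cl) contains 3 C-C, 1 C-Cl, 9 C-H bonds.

D(C-Cl) ≈ 339 kJ/mol

Let D be the C-Cl bond energy.
Σ(broken) = 2×353 + 8×405 + 1×598 + 1×448 = 4992
Σ(formed) = 3×353 + 1×D + 9×405 = 4704 + D
ΔH = Σ(broken) − Σ(formed) = (4992) − (4704 + D) = +288 − D
Setting this equal to −51 kJ gives D = 339 kJ/mol.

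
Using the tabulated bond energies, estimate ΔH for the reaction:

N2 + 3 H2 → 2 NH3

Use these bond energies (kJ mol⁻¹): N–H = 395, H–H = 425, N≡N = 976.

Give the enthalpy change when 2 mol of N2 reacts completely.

ΔH = −238 kJ

Bonds broken (reactants):
  H–H: 3 × 425 = 1275
  N≡N: 1 × 976 = 976
  Σ(broken) = 2251 kJ
Bonds formed (products):
  N–H: 6 × 395 = 2370
  Σ(formed) = 2370 kJ
ΔH = Σ(broken) − Σ(formed) = 2251 − 2370 = −119 kJ
For 2× the reaction as written: 2 × (−119) = −238 kJ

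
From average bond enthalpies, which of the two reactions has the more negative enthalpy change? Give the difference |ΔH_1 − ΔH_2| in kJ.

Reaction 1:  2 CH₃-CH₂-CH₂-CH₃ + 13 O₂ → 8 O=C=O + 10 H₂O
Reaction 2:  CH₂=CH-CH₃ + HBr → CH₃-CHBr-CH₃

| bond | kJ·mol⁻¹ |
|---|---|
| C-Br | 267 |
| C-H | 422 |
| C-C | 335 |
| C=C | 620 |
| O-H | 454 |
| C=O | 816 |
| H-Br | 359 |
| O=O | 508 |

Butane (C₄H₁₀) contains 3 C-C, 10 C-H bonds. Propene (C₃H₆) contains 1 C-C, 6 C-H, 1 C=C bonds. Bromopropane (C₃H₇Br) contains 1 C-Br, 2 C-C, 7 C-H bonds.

Reaction 1:
  Bonds broken (reactants):
    C-C: 6 × 335 = 2010
    C-H: 20 × 422 = 8440
    O=O: 13 × 508 = 6604
    Σ(broken) = 17054 kJ
  Bonds formed (products):
    C=O: 16 × 816 = 13056
    O-H: 20 × 454 = 9080
    Σ(formed) = 22136 kJ
  ΔH_1 = 17054 − 22136 = −5082 kJ
Reaction 2:
  Bonds broken (reactants):
    C-C: 1 × 335 = 335
    C-H: 6 × 422 = 2532
    C=C: 1 × 620 = 620
    H-Br: 1 × 359 = 359
    Σ(broken) = 3846 kJ
  Bonds formed (products):
    C-Br: 1 × 267 = 267
    C-C: 2 × 335 = 670
    C-H: 7 × 422 = 2954
    Σ(formed) = 3891 kJ
  ΔH_2 = 3846 − 3891 = −45 kJ
ΔH_1 − ΔH_2 = −5037 kJ, so reaction 1 has the more negative ΔH; |ΔH_1 − ΔH_2| = 5037 kJ.

Reaction 1, by 5037 kJ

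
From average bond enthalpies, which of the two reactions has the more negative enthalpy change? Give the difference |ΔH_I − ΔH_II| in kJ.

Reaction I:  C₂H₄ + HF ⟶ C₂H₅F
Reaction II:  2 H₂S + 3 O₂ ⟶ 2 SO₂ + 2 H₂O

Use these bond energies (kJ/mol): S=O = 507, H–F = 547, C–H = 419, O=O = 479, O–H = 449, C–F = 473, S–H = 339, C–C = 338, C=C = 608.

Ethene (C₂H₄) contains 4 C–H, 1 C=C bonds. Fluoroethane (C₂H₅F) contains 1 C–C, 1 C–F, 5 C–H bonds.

Reaction II, by 956 kJ

Reaction I:
  Bonds broken (reactants):
    C–H: 4 × 419 = 1676
    C=C: 1 × 608 = 608
    H–F: 1 × 547 = 547
    Σ(broken) = 2831 kJ
  Bonds formed (products):
    C–C: 1 × 338 = 338
    C–F: 1 × 473 = 473
    C–H: 5 × 419 = 2095
    Σ(formed) = 2906 kJ
  ΔH_I = 2831 − 2906 = −75 kJ
Reaction II:
  Bonds broken (reactants):
    O=O: 3 × 479 = 1437
    S–H: 4 × 339 = 1356
    Σ(broken) = 2793 kJ
  Bonds formed (products):
    O–H: 4 × 449 = 1796
    S=O: 4 × 507 = 2028
    Σ(formed) = 3824 kJ
  ΔH_II = 2793 − 3824 = −1031 kJ
ΔH_I − ΔH_II = +956 kJ, so reaction II has the more negative ΔH; |ΔH_I − ΔH_II| = 956 kJ.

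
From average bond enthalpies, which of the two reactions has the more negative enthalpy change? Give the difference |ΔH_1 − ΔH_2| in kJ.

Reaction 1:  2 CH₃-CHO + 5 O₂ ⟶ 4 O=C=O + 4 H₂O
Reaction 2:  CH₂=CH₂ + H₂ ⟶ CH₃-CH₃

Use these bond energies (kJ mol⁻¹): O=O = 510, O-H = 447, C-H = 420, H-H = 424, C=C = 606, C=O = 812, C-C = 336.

Reaction 1:
  Bonds broken (reactants):
    C-C: 2 × 336 = 672
    C-H: 8 × 420 = 3360
    C=O: 2 × 812 = 1624
    O=O: 5 × 510 = 2550
    Σ(broken) = 8206 kJ
  Bonds formed (products):
    C=O: 8 × 812 = 6496
    O-H: 8 × 447 = 3576
    Σ(formed) = 10072 kJ
  ΔH_1 = 8206 − 10072 = −1866 kJ
Reaction 2:
  Bonds broken (reactants):
    C-H: 4 × 420 = 1680
    C=C: 1 × 606 = 606
    H-H: 1 × 424 = 424
    Σ(broken) = 2710 kJ
  Bonds formed (products):
    C-C: 1 × 336 = 336
    C-H: 6 × 420 = 2520
    Σ(formed) = 2856 kJ
  ΔH_2 = 2710 − 2856 = −146 kJ
ΔH_1 − ΔH_2 = −1720 kJ, so reaction 1 has the more negative ΔH; |ΔH_1 − ΔH_2| = 1720 kJ.

Reaction 1, by 1720 kJ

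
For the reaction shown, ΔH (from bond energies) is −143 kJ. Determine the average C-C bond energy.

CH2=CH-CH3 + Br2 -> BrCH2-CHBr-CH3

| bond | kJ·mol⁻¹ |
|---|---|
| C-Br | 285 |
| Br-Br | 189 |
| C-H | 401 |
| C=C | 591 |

Let D be the C-C bond energy.
Σ(broken) = 1×189 + 1×D + 6×401 + 1×591 = 3186 + D
Σ(formed) = 2×285 + 2×D + 6×401 = 2976 + 2D
ΔH = Σ(broken) − Σ(formed) = (3186 + D) − (2976 + 2D) = +210 − D
Setting this equal to −143 kJ gives D = 353 kJ/mol.

D(C-C) ≈ 353 kJ/mol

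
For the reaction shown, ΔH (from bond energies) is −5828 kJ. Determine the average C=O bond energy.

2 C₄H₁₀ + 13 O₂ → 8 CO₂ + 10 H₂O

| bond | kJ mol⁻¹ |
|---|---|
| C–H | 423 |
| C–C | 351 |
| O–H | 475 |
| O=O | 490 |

D(C=O) ≈ 829 kJ/mol

Let D be the C=O bond energy.
Σ(broken) = 6×351 + 20×423 + 13×490 = 16936
Σ(formed) = 16×D + 20×475 = 9500 + 16D
ΔH = Σ(broken) − Σ(formed) = (16936) − (9500 + 16D) = +7436 − 16D
Setting this equal to −5828 kJ gives 16D = 13264, so D = 829 kJ/mol.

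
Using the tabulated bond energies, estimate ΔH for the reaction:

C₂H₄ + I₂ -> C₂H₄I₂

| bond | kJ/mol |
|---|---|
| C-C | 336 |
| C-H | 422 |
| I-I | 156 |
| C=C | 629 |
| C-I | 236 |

Bonds broken (reactants):
  C-H: 4 × 422 = 1688
  C=C: 1 × 629 = 629
  I-I: 1 × 156 = 156
  Σ(broken) = 2473 kJ
Bonds formed (products):
  C-C: 1 × 336 = 336
  C-H: 4 × 422 = 1688
  C-I: 2 × 236 = 472
  Σ(formed) = 2496 kJ
ΔH = Σ(broken) − Σ(formed) = 2473 − 2496 = −23 kJ

ΔH ≈ −23 kJ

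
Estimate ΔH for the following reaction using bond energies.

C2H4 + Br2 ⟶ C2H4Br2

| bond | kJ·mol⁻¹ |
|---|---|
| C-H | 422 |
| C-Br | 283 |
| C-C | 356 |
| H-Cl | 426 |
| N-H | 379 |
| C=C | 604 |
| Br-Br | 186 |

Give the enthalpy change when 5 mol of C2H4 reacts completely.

Bonds broken (reactants):
  Br-Br: 1 × 186 = 186
  C-H: 4 × 422 = 1688
  C=C: 1 × 604 = 604
  Σ(broken) = 2478 kJ
Bonds formed (products):
  C-Br: 2 × 283 = 566
  C-C: 1 × 356 = 356
  C-H: 4 × 422 = 1688
  Σ(formed) = 2610 kJ
ΔH = Σ(broken) − Σ(formed) = 2478 − 2610 = −132 kJ
For 5× the reaction as written: 5 × (−132) = −660 kJ

ΔH = −660 kJ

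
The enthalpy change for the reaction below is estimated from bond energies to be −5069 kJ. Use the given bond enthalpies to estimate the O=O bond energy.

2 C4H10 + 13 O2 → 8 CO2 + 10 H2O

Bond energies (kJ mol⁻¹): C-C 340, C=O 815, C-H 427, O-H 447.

D(O=O) ≈ 487 kJ/mol

Let D be the O=O bond energy.
Σ(broken) = 6×340 + 20×427 + 13×D = 10580 + 13D
Σ(formed) = 16×815 + 20×447 = 21980
ΔH = Σ(broken) − Σ(formed) = (10580 + 13D) − (21980) = −11400 + 13D
Setting this equal to −5069 kJ gives 13D = 6331, so D = 487 kJ/mol.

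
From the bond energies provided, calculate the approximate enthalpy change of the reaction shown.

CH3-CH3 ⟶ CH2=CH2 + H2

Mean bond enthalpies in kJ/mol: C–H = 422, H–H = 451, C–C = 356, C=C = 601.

ΔH ≈ +148 kJ

Bonds broken (reactants):
  C–C: 1 × 356 = 356
  C–H: 6 × 422 = 2532
  Σ(broken) = 2888 kJ
Bonds formed (products):
  C–H: 4 × 422 = 1688
  C=C: 1 × 601 = 601
  H–H: 1 × 451 = 451
  Σ(formed) = 2740 kJ
ΔH = Σ(broken) − Σ(formed) = 2888 − 2740 = +148 kJ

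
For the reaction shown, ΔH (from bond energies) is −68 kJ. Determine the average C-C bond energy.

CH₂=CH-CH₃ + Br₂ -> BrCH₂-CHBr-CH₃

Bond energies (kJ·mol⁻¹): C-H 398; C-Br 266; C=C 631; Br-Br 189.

Let D be the C-C bond energy.
Σ(broken) = 1×189 + 1×D + 6×398 + 1×631 = 3208 + D
Σ(formed) = 2×266 + 2×D + 6×398 = 2920 + 2D
ΔH = Σ(broken) − Σ(formed) = (3208 + D) − (2920 + 2D) = +288 − D
Setting this equal to −68 kJ gives D = 356 kJ/mol.

D(C-C) ≈ 356 kJ/mol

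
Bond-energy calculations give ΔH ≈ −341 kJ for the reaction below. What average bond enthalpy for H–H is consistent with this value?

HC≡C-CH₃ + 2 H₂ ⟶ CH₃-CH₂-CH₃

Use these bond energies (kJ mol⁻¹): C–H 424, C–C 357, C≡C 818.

D(H–H) ≈ 447 kJ/mol

Let D be the H–H bond energy.
Σ(broken) = 1×818 + 1×357 + 4×424 + 2×D = 2871 + 2D
Σ(formed) = 2×357 + 8×424 = 4106
ΔH = Σ(broken) − Σ(formed) = (2871 + 2D) − (4106) = −1235 + 2D
Setting this equal to −341 kJ gives 2D = 894, so D = 447 kJ/mol.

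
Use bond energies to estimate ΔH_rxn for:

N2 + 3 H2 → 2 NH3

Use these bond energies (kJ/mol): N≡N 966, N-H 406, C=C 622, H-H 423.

ΔH ≈ −201 kJ

Bonds broken (reactants):
  H-H: 3 × 423 = 1269
  N≡N: 1 × 966 = 966
  Σ(broken) = 2235 kJ
Bonds formed (products):
  N-H: 6 × 406 = 2436
  Σ(formed) = 2436 kJ
ΔH = Σ(broken) − Σ(formed) = 2235 − 2436 = −201 kJ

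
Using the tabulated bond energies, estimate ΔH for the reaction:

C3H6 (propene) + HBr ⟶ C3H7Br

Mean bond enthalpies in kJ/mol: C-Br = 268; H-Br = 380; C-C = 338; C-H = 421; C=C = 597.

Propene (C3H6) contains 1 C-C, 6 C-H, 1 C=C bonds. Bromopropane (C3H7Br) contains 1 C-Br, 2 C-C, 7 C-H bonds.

Bonds broken (reactants):
  C-C: 1 × 338 = 338
  C-H: 6 × 421 = 2526
  C=C: 1 × 597 = 597
  H-Br: 1 × 380 = 380
  Σ(broken) = 3841 kJ
Bonds formed (products):
  C-Br: 1 × 268 = 268
  C-C: 2 × 338 = 676
  C-H: 7 × 421 = 2947
  Σ(formed) = 3891 kJ
ΔH = Σ(broken) − Σ(formed) = 3841 − 3891 = −50 kJ

ΔH ≈ −50 kJ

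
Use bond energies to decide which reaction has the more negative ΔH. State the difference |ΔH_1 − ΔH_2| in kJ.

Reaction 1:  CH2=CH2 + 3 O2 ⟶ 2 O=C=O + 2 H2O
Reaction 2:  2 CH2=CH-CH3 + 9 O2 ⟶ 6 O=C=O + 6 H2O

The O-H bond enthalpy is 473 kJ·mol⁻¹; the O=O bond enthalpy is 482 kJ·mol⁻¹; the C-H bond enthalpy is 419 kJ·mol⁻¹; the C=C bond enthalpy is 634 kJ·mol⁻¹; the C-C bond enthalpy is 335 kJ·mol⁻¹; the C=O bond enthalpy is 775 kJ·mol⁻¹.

Reaction 2, by 2436 kJ

Reaction 1:
  Bonds broken (reactants):
    C-H: 4 × 419 = 1676
    C=C: 1 × 634 = 634
    O=O: 3 × 482 = 1446
    Σ(broken) = 3756 kJ
  Bonds formed (products):
    C=O: 4 × 775 = 3100
    O-H: 4 × 473 = 1892
    Σ(formed) = 4992 kJ
  ΔH_1 = 3756 − 4992 = −1236 kJ
Reaction 2:
  Bonds broken (reactants):
    C-C: 2 × 335 = 670
    C-H: 12 × 419 = 5028
    C=C: 2 × 634 = 1268
    O=O: 9 × 482 = 4338
    Σ(broken) = 11304 kJ
  Bonds formed (products):
    C=O: 12 × 775 = 9300
    O-H: 12 × 473 = 5676
    Σ(formed) = 14976 kJ
  ΔH_2 = 11304 − 14976 = −3672 kJ
ΔH_1 − ΔH_2 = +2436 kJ, so reaction 2 has the more negative ΔH; |ΔH_1 − ΔH_2| = 2436 kJ.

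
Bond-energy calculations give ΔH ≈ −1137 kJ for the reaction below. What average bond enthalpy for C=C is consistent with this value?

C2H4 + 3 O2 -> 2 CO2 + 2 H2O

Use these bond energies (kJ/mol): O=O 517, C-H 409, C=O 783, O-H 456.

Let D be the C=C bond energy.
Σ(broken) = 4×409 + 1×D + 3×517 = 3187 + D
Σ(formed) = 4×783 + 4×456 = 4956
ΔH = Σ(broken) − Σ(formed) = (3187 + D) − (4956) = −1769 + D
Setting this equal to −1137 kJ gives D = 632 kJ/mol.

D(C=C) ≈ 632 kJ/mol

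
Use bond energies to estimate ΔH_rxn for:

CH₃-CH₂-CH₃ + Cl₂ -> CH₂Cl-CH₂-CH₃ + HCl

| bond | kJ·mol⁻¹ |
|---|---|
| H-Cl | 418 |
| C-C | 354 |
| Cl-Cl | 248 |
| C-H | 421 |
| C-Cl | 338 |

ΔH ≈ −87 kJ

Bonds broken (reactants):
  C-C: 2 × 354 = 708
  C-H: 8 × 421 = 3368
  Cl-Cl: 1 × 248 = 248
  Σ(broken) = 4324 kJ
Bonds formed (products):
  C-C: 2 × 354 = 708
  C-Cl: 1 × 338 = 338
  C-H: 7 × 421 = 2947
  H-Cl: 1 × 418 = 418
  Σ(formed) = 4411 kJ
ΔH = Σ(broken) − Σ(formed) = 4324 − 4411 = −87 kJ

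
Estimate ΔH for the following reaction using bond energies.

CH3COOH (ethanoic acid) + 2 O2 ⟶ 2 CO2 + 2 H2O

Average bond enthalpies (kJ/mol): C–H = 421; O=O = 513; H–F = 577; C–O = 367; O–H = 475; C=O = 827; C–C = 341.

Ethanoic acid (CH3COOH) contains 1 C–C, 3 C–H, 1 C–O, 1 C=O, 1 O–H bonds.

ΔH ≈ −909 kJ

Bonds broken (reactants):
  C–C: 1 × 341 = 341
  C–H: 3 × 421 = 1263
  C–O: 1 × 367 = 367
  C=O: 1 × 827 = 827
  O–H: 1 × 475 = 475
  O=O: 2 × 513 = 1026
  Σ(broken) = 4299 kJ
Bonds formed (products):
  C=O: 4 × 827 = 3308
  O–H: 4 × 475 = 1900
  Σ(formed) = 5208 kJ
ΔH = Σ(broken) − Σ(formed) = 4299 − 5208 = −909 kJ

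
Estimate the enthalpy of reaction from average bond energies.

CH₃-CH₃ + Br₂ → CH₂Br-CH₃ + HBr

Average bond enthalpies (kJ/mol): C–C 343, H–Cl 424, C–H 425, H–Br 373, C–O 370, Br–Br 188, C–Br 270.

Bonds broken (reactants):
  Br–Br: 1 × 188 = 188
  C–C: 1 × 343 = 343
  C–H: 6 × 425 = 2550
  Σ(broken) = 3081 kJ
Bonds formed (products):
  C–Br: 1 × 270 = 270
  C–C: 1 × 343 = 343
  C–H: 5 × 425 = 2125
  H–Br: 1 × 373 = 373
  Σ(formed) = 3111 kJ
ΔH = Σ(broken) − Σ(formed) = 3081 − 3111 = −30 kJ

ΔH ≈ −30 kJ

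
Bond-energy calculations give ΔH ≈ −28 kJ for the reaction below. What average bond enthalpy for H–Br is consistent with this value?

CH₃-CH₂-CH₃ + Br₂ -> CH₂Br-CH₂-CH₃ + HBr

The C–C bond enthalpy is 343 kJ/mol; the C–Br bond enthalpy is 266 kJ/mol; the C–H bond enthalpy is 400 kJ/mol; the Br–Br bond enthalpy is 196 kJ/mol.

Let D be the H–Br bond energy.
Σ(broken) = 1×196 + 2×343 + 8×400 = 4082
Σ(formed) = 1×266 + 2×343 + 7×400 + 1×D = 3752 + D
ΔH = Σ(broken) − Σ(formed) = (4082) − (3752 + D) = +330 − D
Setting this equal to −28 kJ gives D = 358 kJ/mol.

D(H–Br) ≈ 358 kJ/mol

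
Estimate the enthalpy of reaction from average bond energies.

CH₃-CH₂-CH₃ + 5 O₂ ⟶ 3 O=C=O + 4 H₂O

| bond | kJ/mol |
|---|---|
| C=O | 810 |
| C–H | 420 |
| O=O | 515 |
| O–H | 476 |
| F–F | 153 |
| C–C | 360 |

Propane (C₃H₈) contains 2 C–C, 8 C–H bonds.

Bonds broken (reactants):
  C–C: 2 × 360 = 720
  C–H: 8 × 420 = 3360
  O=O: 5 × 515 = 2575
  Σ(broken) = 6655 kJ
Bonds formed (products):
  C=O: 6 × 810 = 4860
  O–H: 8 × 476 = 3808
  Σ(formed) = 8668 kJ
ΔH = Σ(broken) − Σ(formed) = 6655 − 8668 = −2013 kJ

ΔH ≈ −2013 kJ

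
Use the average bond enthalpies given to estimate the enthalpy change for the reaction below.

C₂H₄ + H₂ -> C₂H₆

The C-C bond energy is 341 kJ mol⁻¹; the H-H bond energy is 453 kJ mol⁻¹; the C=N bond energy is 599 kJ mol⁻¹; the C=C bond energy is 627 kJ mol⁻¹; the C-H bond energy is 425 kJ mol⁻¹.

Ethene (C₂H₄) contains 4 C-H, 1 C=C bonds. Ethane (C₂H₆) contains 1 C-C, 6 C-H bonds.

Bonds broken (reactants):
  C-H: 4 × 425 = 1700
  C=C: 1 × 627 = 627
  H-H: 1 × 453 = 453
  Σ(broken) = 2780 kJ
Bonds formed (products):
  C-C: 1 × 341 = 341
  C-H: 6 × 425 = 2550
  Σ(formed) = 2891 kJ
ΔH = Σ(broken) − Σ(formed) = 2780 − 2891 = −111 kJ

ΔH ≈ −111 kJ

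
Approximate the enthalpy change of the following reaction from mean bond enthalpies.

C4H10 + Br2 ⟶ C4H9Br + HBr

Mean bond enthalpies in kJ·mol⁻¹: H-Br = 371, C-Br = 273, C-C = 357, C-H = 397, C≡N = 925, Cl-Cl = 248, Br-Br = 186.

Bonds broken (reactants):
  Br-Br: 1 × 186 = 186
  C-C: 3 × 357 = 1071
  C-H: 10 × 397 = 3970
  Σ(broken) = 5227 kJ
Bonds formed (products):
  C-Br: 1 × 273 = 273
  C-C: 3 × 357 = 1071
  C-H: 9 × 397 = 3573
  H-Br: 1 × 371 = 371
  Σ(formed) = 5288 kJ
ΔH = Σ(broken) − Σ(formed) = 5227 − 5288 = −61 kJ

ΔH ≈ −61 kJ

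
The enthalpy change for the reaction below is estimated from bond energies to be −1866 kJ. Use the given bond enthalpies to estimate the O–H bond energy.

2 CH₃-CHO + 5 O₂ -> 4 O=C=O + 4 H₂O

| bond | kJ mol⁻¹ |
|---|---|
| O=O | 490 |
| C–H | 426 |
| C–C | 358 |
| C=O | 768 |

Let D be the O–H bond energy.
Σ(broken) = 2×358 + 8×426 + 2×768 + 5×490 = 8110
Σ(formed) = 8×768 + 8×D = 6144 + 8D
ΔH = Σ(broken) − Σ(formed) = (8110) − (6144 + 8D) = +1966 − 8D
Setting this equal to −1866 kJ gives 8D = 3832, so D = 479 kJ/mol.

D(O–H) ≈ 479 kJ/mol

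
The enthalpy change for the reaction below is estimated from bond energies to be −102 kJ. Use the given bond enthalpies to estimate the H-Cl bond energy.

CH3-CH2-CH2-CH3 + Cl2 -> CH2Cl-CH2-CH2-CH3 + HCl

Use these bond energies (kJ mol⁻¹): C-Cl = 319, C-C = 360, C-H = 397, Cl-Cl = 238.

Let D be the H-Cl bond energy.
Σ(broken) = 3×360 + 10×397 + 1×238 = 5288
Σ(formed) = 3×360 + 1×319 + 9×397 + 1×D = 4972 + D
ΔH = Σ(broken) − Σ(formed) = (5288) − (4972 + D) = +316 − D
Setting this equal to −102 kJ gives D = 418 kJ/mol.

D(H-Cl) ≈ 418 kJ/mol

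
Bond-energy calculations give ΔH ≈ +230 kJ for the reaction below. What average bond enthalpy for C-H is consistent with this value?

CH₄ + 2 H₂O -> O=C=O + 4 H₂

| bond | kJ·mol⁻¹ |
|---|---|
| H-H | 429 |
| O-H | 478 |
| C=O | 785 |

D(C-H) ≈ 401 kJ/mol

Let D be the C-H bond energy.
Σ(broken) = 4×D + 4×478 = 1912 + 4D
Σ(formed) = 2×785 + 4×429 = 3286
ΔH = Σ(broken) − Σ(formed) = (1912 + 4D) − (3286) = −1374 + 4D
Setting this equal to +230 kJ gives 4D = 1604, so D = 401 kJ/mol.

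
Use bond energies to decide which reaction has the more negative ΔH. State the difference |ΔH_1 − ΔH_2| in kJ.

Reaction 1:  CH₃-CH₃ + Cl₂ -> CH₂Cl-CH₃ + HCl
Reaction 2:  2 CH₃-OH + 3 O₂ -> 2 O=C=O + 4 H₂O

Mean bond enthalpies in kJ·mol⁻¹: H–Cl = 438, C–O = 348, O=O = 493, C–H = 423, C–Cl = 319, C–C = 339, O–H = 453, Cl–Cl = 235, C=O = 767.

Reaction 1:
  Bonds broken (reactants):
    C–C: 1 × 339 = 339
    C–H: 6 × 423 = 2538
    Cl–Cl: 1 × 235 = 235
    Σ(broken) = 3112 kJ
  Bonds formed (products):
    C–C: 1 × 339 = 339
    C–Cl: 1 × 319 = 319
    C–H: 5 × 423 = 2115
    H–Cl: 1 × 438 = 438
    Σ(formed) = 3211 kJ
  ΔH_1 = 3112 − 3211 = −99 kJ
Reaction 2:
  Bonds broken (reactants):
    C–H: 6 × 423 = 2538
    C–O: 2 × 348 = 696
    O–H: 2 × 453 = 906
    O=O: 3 × 493 = 1479
    Σ(broken) = 5619 kJ
  Bonds formed (products):
    C=O: 4 × 767 = 3068
    O–H: 8 × 453 = 3624
    Σ(formed) = 6692 kJ
  ΔH_2 = 5619 − 6692 = −1073 kJ
ΔH_1 − ΔH_2 = +974 kJ, so reaction 2 has the more negative ΔH; |ΔH_1 − ΔH_2| = 974 kJ.

Reaction 2, by 974 kJ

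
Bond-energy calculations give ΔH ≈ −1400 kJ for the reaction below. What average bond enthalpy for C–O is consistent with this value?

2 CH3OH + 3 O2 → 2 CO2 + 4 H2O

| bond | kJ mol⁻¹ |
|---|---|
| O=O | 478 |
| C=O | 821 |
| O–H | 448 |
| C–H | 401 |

Let D be the C–O bond energy.
Σ(broken) = 6×401 + 2×D + 2×448 + 3×478 = 4736 + 2D
Σ(formed) = 4×821 + 8×448 = 6868
ΔH = Σ(broken) − Σ(formed) = (4736 + 2D) − (6868) = −2132 + 2D
Setting this equal to −1400 kJ gives 2D = 732, so D = 366 kJ/mol.

D(C–O) ≈ 366 kJ/mol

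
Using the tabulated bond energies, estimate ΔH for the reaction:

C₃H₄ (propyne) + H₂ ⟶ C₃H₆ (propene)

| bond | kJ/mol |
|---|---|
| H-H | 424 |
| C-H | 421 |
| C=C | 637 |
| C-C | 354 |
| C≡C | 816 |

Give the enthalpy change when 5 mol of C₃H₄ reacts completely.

Bonds broken (reactants):
  C≡C: 1 × 816 = 816
  C-C: 1 × 354 = 354
  C-H: 4 × 421 = 1684
  H-H: 1 × 424 = 424
  Σ(broken) = 3278 kJ
Bonds formed (products):
  C-C: 1 × 354 = 354
  C-H: 6 × 421 = 2526
  C=C: 1 × 637 = 637
  Σ(formed) = 3517 kJ
ΔH = Σ(broken) − Σ(formed) = 3278 − 3517 = −239 kJ
For 5× the reaction as written: 5 × (−239) = −1195 kJ

ΔH = −1195 kJ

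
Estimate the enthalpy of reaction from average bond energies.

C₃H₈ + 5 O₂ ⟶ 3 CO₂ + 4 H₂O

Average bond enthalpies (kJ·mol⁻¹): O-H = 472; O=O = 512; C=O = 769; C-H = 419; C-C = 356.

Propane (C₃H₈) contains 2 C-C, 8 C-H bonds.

ΔH ≈ −1766 kJ

Bonds broken (reactants):
  C-C: 2 × 356 = 712
  C-H: 8 × 419 = 3352
  O=O: 5 × 512 = 2560
  Σ(broken) = 6624 kJ
Bonds formed (products):
  C=O: 6 × 769 = 4614
  O-H: 8 × 472 = 3776
  Σ(formed) = 8390 kJ
ΔH = Σ(broken) − Σ(formed) = 6624 − 8390 = −1766 kJ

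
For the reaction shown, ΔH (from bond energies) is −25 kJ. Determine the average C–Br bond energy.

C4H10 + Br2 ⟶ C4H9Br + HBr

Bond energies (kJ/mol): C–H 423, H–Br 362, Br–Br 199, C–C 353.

Let D be the C–Br bond energy.
Σ(broken) = 1×199 + 3×353 + 10×423 = 5488
Σ(formed) = 1×D + 3×353 + 9×423 + 1×362 = 5228 + D
ΔH = Σ(broken) − Σ(formed) = (5488) − (5228 + D) = +260 − D
Setting this equal to −25 kJ gives D = 285 kJ/mol.

D(C–Br) ≈ 285 kJ/mol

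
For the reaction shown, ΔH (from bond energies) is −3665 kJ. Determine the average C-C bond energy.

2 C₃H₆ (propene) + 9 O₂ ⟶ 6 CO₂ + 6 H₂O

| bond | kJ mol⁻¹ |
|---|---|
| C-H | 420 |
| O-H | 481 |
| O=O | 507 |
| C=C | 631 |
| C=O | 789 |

Let D be the C-C bond energy.
Σ(broken) = 2×D + 12×420 + 2×631 + 9×507 = 10865 + 2D
Σ(formed) = 12×789 + 12×481 = 15240
ΔH = Σ(broken) − Σ(formed) = (10865 + 2D) − (15240) = −4375 + 2D
Setting this equal to −3665 kJ gives 2D = 710, so D = 355 kJ/mol.

D(C-C) ≈ 355 kJ/mol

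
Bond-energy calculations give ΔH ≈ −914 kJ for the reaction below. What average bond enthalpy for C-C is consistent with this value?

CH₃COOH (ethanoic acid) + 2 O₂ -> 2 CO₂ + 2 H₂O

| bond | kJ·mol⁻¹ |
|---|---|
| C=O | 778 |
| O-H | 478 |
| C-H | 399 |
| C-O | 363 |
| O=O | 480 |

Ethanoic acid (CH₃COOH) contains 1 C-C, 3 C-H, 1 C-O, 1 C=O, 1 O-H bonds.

Let D be the C-C bond energy.
Σ(broken) = 1×D + 3×399 + 1×363 + 1×778 + 1×478 + 2×480 = 3776 + D
Σ(formed) = 4×778 + 4×478 = 5024
ΔH = Σ(broken) − Σ(formed) = (3776 + D) − (5024) = −1248 + D
Setting this equal to −914 kJ gives D = 334 kJ/mol.

D(C-C) ≈ 334 kJ/mol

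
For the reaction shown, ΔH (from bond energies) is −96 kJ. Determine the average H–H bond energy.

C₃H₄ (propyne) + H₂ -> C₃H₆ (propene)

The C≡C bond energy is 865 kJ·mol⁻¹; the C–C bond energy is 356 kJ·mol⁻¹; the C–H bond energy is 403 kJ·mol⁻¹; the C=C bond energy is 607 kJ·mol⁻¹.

D(H–H) ≈ 452 kJ/mol

Let D be the H–H bond energy.
Σ(broken) = 1×865 + 1×356 + 4×403 + 1×D = 2833 + D
Σ(formed) = 1×356 + 6×403 + 1×607 = 3381
ΔH = Σ(broken) − Σ(formed) = (2833 + D) − (3381) = −548 + D
Setting this equal to −96 kJ gives D = 452 kJ/mol.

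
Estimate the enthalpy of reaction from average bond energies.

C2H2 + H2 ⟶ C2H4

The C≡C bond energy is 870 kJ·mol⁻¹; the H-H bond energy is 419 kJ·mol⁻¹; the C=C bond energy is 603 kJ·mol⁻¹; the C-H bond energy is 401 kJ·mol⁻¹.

Bonds broken (reactants):
  C≡C: 1 × 870 = 870
  C-H: 2 × 401 = 802
  H-H: 1 × 419 = 419
  Σ(broken) = 2091 kJ
Bonds formed (products):
  C-H: 4 × 401 = 1604
  C=C: 1 × 603 = 603
  Σ(formed) = 2207 kJ
ΔH = Σ(broken) − Σ(formed) = 2091 − 2207 = −116 kJ

ΔH ≈ −116 kJ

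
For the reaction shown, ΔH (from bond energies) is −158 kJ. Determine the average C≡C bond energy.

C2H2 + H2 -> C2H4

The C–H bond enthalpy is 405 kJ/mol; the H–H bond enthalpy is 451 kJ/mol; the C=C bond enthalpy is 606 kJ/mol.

D(C≡C) ≈ 807 kJ/mol

Let D be the C≡C bond energy.
Σ(broken) = 1×D + 2×405 + 1×451 = 1261 + D
Σ(formed) = 4×405 + 1×606 = 2226
ΔH = Σ(broken) − Σ(formed) = (1261 + D) − (2226) = −965 + D
Setting this equal to −158 kJ gives D = 807 kJ/mol.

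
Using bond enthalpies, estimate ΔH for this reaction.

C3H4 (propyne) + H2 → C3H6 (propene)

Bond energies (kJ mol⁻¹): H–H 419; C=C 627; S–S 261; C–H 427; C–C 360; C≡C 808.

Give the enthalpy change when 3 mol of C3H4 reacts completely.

ΔH = −762 kJ

Bonds broken (reactants):
  C≡C: 1 × 808 = 808
  C–C: 1 × 360 = 360
  C–H: 4 × 427 = 1708
  H–H: 1 × 419 = 419
  Σ(broken) = 3295 kJ
Bonds formed (products):
  C–C: 1 × 360 = 360
  C–H: 6 × 427 = 2562
  C=C: 1 × 627 = 627
  Σ(formed) = 3549 kJ
ΔH = Σ(broken) − Σ(formed) = 3295 − 3549 = −254 kJ
For 3× the reaction as written: 3 × (−254) = −762 kJ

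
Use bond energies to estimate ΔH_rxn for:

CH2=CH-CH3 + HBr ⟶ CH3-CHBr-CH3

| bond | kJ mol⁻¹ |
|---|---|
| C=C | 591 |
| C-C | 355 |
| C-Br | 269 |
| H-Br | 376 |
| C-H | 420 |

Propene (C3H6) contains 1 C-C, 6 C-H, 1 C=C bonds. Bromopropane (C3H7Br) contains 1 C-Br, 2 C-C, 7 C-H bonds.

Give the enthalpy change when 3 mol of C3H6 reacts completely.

ΔH = −231 kJ

Bonds broken (reactants):
  C-C: 1 × 355 = 355
  C-H: 6 × 420 = 2520
  C=C: 1 × 591 = 591
  H-Br: 1 × 376 = 376
  Σ(broken) = 3842 kJ
Bonds formed (products):
  C-Br: 1 × 269 = 269
  C-C: 2 × 355 = 710
  C-H: 7 × 420 = 2940
  Σ(formed) = 3919 kJ
ΔH = Σ(broken) − Σ(formed) = 3842 − 3919 = −77 kJ
For 3× the reaction as written: 3 × (−77) = −231 kJ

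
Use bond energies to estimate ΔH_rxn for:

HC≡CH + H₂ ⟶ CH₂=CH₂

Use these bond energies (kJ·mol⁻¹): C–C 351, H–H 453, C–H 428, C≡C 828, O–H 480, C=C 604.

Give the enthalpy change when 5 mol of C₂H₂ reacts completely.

Bonds broken (reactants):
  C≡C: 1 × 828 = 828
  C–H: 2 × 428 = 856
  H–H: 1 × 453 = 453
  Σ(broken) = 2137 kJ
Bonds formed (products):
  C–H: 4 × 428 = 1712
  C=C: 1 × 604 = 604
  Σ(formed) = 2316 kJ
ΔH = Σ(broken) − Σ(formed) = 2137 − 2316 = −179 kJ
For 5× the reaction as written: 5 × (−179) = −895 kJ

ΔH = −895 kJ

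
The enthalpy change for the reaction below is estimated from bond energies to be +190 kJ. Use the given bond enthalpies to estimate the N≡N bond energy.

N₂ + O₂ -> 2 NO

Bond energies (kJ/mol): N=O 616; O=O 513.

D(N≡N) ≈ 909 kJ/mol

Let D be the N≡N bond energy.
Σ(broken) = 1×D + 1×513 = 513 + D
Σ(formed) = 2×616 = 1232
ΔH = Σ(broken) − Σ(formed) = (513 + D) − (1232) = −719 + D
Setting this equal to +190 kJ gives D = 909 kJ/mol.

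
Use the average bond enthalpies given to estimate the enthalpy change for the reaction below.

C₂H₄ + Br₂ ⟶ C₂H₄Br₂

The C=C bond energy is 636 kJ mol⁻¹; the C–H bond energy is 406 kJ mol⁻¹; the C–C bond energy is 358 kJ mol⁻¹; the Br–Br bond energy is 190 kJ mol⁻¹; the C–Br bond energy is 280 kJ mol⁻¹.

ΔH ≈ −92 kJ

Bonds broken (reactants):
  Br–Br: 1 × 190 = 190
  C–H: 4 × 406 = 1624
  C=C: 1 × 636 = 636
  Σ(broken) = 2450 kJ
Bonds formed (products):
  C–Br: 2 × 280 = 560
  C–C: 1 × 358 = 358
  C–H: 4 × 406 = 1624
  Σ(formed) = 2542 kJ
ΔH = Σ(broken) − Σ(formed) = 2450 − 2542 = −92 kJ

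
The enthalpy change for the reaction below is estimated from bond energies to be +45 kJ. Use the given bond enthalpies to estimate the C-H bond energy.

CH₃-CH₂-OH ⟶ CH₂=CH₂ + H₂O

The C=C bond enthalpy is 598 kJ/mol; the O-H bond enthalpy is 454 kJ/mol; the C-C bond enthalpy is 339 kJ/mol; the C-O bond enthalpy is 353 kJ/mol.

D(C-H) ≈ 405 kJ/mol

Let D be the C-H bond energy.
Σ(broken) = 1×339 + 5×D + 1×353 + 1×454 = 1146 + 5D
Σ(formed) = 4×D + 1×598 + 2×454 = 1506 + 4D
ΔH = Σ(broken) − Σ(formed) = (1146 + 5D) − (1506 + 4D) = −360 + D
Setting this equal to +45 kJ gives D = 405 kJ/mol.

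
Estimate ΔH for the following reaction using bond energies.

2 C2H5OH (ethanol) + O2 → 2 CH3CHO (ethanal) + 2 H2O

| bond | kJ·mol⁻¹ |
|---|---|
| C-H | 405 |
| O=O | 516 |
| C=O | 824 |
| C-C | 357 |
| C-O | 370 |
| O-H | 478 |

ΔH ≈ −538 kJ

Bonds broken (reactants):
  C-C: 2 × 357 = 714
  C-H: 10 × 405 = 4050
  C-O: 2 × 370 = 740
  O-H: 2 × 478 = 956
  O=O: 1 × 516 = 516
  Σ(broken) = 6976 kJ
Bonds formed (products):
  C-C: 2 × 357 = 714
  C-H: 8 × 405 = 3240
  C=O: 2 × 824 = 1648
  O-H: 4 × 478 = 1912
  Σ(formed) = 7514 kJ
ΔH = Σ(broken) − Σ(formed) = 6976 − 7514 = −538 kJ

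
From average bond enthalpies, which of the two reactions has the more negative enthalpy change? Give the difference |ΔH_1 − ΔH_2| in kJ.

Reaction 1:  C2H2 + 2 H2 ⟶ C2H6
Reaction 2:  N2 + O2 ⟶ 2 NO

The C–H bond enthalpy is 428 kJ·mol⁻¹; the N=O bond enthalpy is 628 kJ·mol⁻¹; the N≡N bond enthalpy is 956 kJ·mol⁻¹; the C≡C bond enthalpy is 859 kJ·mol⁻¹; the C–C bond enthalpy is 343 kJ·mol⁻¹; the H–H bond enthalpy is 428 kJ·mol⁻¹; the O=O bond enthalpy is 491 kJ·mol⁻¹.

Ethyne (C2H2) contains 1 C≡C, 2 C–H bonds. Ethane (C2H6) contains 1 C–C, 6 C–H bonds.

Reaction 1, by 531 kJ

Reaction 1:
  Bonds broken (reactants):
    C≡C: 1 × 859 = 859
    C–H: 2 × 428 = 856
    H–H: 2 × 428 = 856
    Σ(broken) = 2571 kJ
  Bonds formed (products):
    C–C: 1 × 343 = 343
    C–H: 6 × 428 = 2568
    Σ(formed) = 2911 kJ
  ΔH_1 = 2571 − 2911 = −340 kJ
Reaction 2:
  Bonds broken (reactants):
    N≡N: 1 × 956 = 956
    O=O: 1 × 491 = 491
    Σ(broken) = 1447 kJ
  Bonds formed (products):
    N=O: 2 × 628 = 1256
    Σ(formed) = 1256 kJ
  ΔH_2 = 1447 − 1256 = +191 kJ
ΔH_1 − ΔH_2 = −531 kJ, so reaction 1 has the more negative ΔH; |ΔH_1 − ΔH_2| = 531 kJ.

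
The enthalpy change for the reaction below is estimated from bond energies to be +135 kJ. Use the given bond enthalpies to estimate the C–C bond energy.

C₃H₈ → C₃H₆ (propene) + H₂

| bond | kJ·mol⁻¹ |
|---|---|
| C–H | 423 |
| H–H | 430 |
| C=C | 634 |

D(C–C) ≈ 353 kJ/mol

Let D be the C–C bond energy.
Σ(broken) = 2×D + 8×423 = 3384 + 2D
Σ(formed) = 1×D + 6×423 + 1×634 + 1×430 = 3602 + D
ΔH = Σ(broken) − Σ(formed) = (3384 + 2D) − (3602 + D) = −218 + D
Setting this equal to +135 kJ gives D = 353 kJ/mol.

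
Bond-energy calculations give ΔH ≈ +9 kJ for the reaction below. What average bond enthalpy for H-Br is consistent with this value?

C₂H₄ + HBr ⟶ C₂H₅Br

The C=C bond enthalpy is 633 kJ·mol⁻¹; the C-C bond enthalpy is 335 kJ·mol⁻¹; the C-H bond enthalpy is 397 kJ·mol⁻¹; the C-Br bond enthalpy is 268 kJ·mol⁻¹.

Let D be the H-Br bond energy.
Σ(broken) = 4×397 + 1×633 + 1×D = 2221 + D
Σ(formed) = 1×268 + 1×335 + 5×397 = 2588
ΔH = Σ(broken) − Σ(formed) = (2221 + D) − (2588) = −367 + D
Setting this equal to +9 kJ gives D = 376 kJ/mol.

D(H-Br) ≈ 376 kJ/mol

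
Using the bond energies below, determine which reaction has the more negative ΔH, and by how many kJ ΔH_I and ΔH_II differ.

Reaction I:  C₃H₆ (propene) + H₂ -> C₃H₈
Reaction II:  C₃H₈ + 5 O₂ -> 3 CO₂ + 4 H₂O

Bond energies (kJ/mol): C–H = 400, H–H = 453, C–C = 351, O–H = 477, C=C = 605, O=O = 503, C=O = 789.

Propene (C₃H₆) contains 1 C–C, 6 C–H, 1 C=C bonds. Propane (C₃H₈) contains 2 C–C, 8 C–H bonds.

Reaction I:
  Bonds broken (reactants):
    C–C: 1 × 351 = 351
    C–H: 6 × 400 = 2400
    C=C: 1 × 605 = 605
    H–H: 1 × 453 = 453
    Σ(broken) = 3809 kJ
  Bonds formed (products):
    C–C: 2 × 351 = 702
    C–H: 8 × 400 = 3200
    Σ(formed) = 3902 kJ
  ΔH_I = 3809 − 3902 = −93 kJ
Reaction II:
  Bonds broken (reactants):
    C–C: 2 × 351 = 702
    C–H: 8 × 400 = 3200
    O=O: 5 × 503 = 2515
    Σ(broken) = 6417 kJ
  Bonds formed (products):
    C=O: 6 × 789 = 4734
    O–H: 8 × 477 = 3816
    Σ(formed) = 8550 kJ
  ΔH_II = 6417 − 8550 = −2133 kJ
ΔH_I − ΔH_II = +2040 kJ, so reaction II has the more negative ΔH; |ΔH_I − ΔH_II| = 2040 kJ.

Reaction II, by 2040 kJ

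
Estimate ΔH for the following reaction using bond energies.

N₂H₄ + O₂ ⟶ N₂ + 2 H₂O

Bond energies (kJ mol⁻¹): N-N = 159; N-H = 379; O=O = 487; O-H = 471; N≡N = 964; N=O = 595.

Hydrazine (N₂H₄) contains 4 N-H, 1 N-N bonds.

Bonds broken (reactants):
  N-H: 4 × 379 = 1516
  N-N: 1 × 159 = 159
  O=O: 1 × 487 = 487
  Σ(broken) = 2162 kJ
Bonds formed (products):
  N≡N: 1 × 964 = 964
  O-H: 4 × 471 = 1884
  Σ(formed) = 2848 kJ
ΔH = Σ(broken) − Σ(formed) = 2162 − 2848 = −686 kJ

ΔH ≈ −686 kJ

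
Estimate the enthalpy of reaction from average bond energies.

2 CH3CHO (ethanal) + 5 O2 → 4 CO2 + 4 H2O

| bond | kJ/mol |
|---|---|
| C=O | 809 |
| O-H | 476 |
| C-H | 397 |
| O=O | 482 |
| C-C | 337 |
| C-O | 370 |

ΔH ≈ −2402 kJ

Bonds broken (reactants):
  C-C: 2 × 337 = 674
  C-H: 8 × 397 = 3176
  C=O: 2 × 809 = 1618
  O=O: 5 × 482 = 2410
  Σ(broken) = 7878 kJ
Bonds formed (products):
  C=O: 8 × 809 = 6472
  O-H: 8 × 476 = 3808
  Σ(formed) = 10280 kJ
ΔH = Σ(broken) − Σ(formed) = 7878 − 10280 = −2402 kJ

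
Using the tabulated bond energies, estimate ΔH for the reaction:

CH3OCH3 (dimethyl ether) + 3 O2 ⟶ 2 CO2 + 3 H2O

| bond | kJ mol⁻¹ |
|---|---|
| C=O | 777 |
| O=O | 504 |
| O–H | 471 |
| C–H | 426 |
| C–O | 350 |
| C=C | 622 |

Bonds broken (reactants):
  C–H: 6 × 426 = 2556
  C–O: 2 × 350 = 700
  O=O: 3 × 504 = 1512
  Σ(broken) = 4768 kJ
Bonds formed (products):
  C=O: 4 × 777 = 3108
  O–H: 6 × 471 = 2826
  Σ(formed) = 5934 kJ
ΔH = Σ(broken) − Σ(formed) = 4768 − 5934 = −1166 kJ

ΔH ≈ −1166 kJ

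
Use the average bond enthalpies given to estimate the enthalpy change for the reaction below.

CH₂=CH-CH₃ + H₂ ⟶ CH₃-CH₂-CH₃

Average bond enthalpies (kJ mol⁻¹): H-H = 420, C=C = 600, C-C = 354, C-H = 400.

Bonds broken (reactants):
  C-C: 1 × 354 = 354
  C-H: 6 × 400 = 2400
  C=C: 1 × 600 = 600
  H-H: 1 × 420 = 420
  Σ(broken) = 3774 kJ
Bonds formed (products):
  C-C: 2 × 354 = 708
  C-H: 8 × 400 = 3200
  Σ(formed) = 3908 kJ
ΔH = Σ(broken) − Σ(formed) = 3774 − 3908 = −134 kJ

ΔH ≈ −134 kJ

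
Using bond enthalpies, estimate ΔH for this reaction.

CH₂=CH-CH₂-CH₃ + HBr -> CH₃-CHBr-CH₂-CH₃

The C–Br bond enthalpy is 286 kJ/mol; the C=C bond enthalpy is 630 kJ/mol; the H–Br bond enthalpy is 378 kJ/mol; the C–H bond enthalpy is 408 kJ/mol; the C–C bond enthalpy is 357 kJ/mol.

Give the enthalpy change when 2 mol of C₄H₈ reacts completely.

Bonds broken (reactants):
  C–C: 2 × 357 = 714
  C–H: 8 × 408 = 3264
  C=C: 1 × 630 = 630
  H–Br: 1 × 378 = 378
  Σ(broken) = 4986 kJ
Bonds formed (products):
  C–Br: 1 × 286 = 286
  C–C: 3 × 357 = 1071
  C–H: 9 × 408 = 3672
  Σ(formed) = 5029 kJ
ΔH = Σ(broken) − Σ(formed) = 4986 − 5029 = −43 kJ
For 2× the reaction as written: 2 × (−43) = −86 kJ

ΔH = −86 kJ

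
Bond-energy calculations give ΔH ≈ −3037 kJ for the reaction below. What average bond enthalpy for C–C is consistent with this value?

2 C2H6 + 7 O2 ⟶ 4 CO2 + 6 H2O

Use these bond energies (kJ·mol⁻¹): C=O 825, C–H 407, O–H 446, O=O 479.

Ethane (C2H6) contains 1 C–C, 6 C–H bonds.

Let D be the C–C bond energy.
Σ(broken) = 2×D + 12×407 + 7×479 = 8237 + 2D
Σ(formed) = 8×825 + 12×446 = 11952
ΔH = Σ(broken) − Σ(formed) = (8237 + 2D) − (11952) = −3715 + 2D
Setting this equal to −3037 kJ gives 2D = 678, so D = 339 kJ/mol.

D(C–C) ≈ 339 kJ/mol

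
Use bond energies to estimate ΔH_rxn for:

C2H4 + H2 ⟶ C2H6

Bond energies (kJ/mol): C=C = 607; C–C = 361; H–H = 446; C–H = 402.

ΔH ≈ −112 kJ

Bonds broken (reactants):
  C–H: 4 × 402 = 1608
  C=C: 1 × 607 = 607
  H–H: 1 × 446 = 446
  Σ(broken) = 2661 kJ
Bonds formed (products):
  C–C: 1 × 361 = 361
  C–H: 6 × 402 = 2412
  Σ(formed) = 2773 kJ
ΔH = Σ(broken) − Σ(formed) = 2661 − 2773 = −112 kJ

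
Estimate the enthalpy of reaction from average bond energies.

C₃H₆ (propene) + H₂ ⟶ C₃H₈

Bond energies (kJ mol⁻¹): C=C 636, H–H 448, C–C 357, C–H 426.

Bonds broken (reactants):
  C–C: 1 × 357 = 357
  C–H: 6 × 426 = 2556
  C=C: 1 × 636 = 636
  H–H: 1 × 448 = 448
  Σ(broken) = 3997 kJ
Bonds formed (products):
  C–C: 2 × 357 = 714
  C–H: 8 × 426 = 3408
  Σ(formed) = 4122 kJ
ΔH = Σ(broken) − Σ(formed) = 3997 − 4122 = −125 kJ

ΔH ≈ −125 kJ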